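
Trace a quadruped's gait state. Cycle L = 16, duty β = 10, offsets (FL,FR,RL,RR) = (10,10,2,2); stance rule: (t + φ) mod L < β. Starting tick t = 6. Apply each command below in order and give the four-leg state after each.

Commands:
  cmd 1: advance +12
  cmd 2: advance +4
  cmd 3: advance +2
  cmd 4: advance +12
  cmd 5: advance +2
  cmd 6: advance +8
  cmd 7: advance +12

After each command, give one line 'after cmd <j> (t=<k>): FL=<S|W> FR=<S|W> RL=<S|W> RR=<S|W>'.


start t=6: FL=S FR=S RL=S RR=S
cmd 1: advance +12 → t=18, phase=(12,12,4,4) → FL=W FR=W RL=S RR=S
cmd 2: advance +4 → t=22, phase=(0,0,8,8) → FL=S FR=S RL=S RR=S
cmd 3: advance +2 → t=24, phase=(2,2,10,10) → FL=S FR=S RL=W RR=W
cmd 4: advance +12 → t=36, phase=(14,14,6,6) → FL=W FR=W RL=S RR=S
cmd 5: advance +2 → t=38, phase=(0,0,8,8) → FL=S FR=S RL=S RR=S
cmd 6: advance +8 → t=46, phase=(8,8,0,0) → FL=S FR=S RL=S RR=S
cmd 7: advance +12 → t=58, phase=(4,4,12,12) → FL=S FR=S RL=W RR=W

after cmd 1 (t=18): FL=W FR=W RL=S RR=S
after cmd 2 (t=22): FL=S FR=S RL=S RR=S
after cmd 3 (t=24): FL=S FR=S RL=W RR=W
after cmd 4 (t=36): FL=W FR=W RL=S RR=S
after cmd 5 (t=38): FL=S FR=S RL=S RR=S
after cmd 6 (t=46): FL=S FR=S RL=S RR=S
after cmd 7 (t=58): FL=S FR=S RL=W RR=W


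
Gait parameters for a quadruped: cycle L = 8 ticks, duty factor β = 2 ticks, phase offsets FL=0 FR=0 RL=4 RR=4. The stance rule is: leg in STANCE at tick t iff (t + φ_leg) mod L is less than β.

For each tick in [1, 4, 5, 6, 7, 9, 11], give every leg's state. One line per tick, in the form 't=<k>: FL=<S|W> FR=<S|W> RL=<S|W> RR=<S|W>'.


t=1: phase=(1,1,5,5) vs β=2 → FL=S FR=S RL=W RR=W
t=4: phase=(4,4,0,0) vs β=2 → FL=W FR=W RL=S RR=S
t=5: phase=(5,5,1,1) vs β=2 → FL=W FR=W RL=S RR=S
t=6: phase=(6,6,2,2) vs β=2 → FL=W FR=W RL=W RR=W
t=7: phase=(7,7,3,3) vs β=2 → FL=W FR=W RL=W RR=W
t=9: phase=(1,1,5,5) vs β=2 → FL=S FR=S RL=W RR=W
t=11: phase=(3,3,7,7) vs β=2 → FL=W FR=W RL=W RR=W

t=1: FL=S FR=S RL=W RR=W
t=4: FL=W FR=W RL=S RR=S
t=5: FL=W FR=W RL=S RR=S
t=6: FL=W FR=W RL=W RR=W
t=7: FL=W FR=W RL=W RR=W
t=9: FL=S FR=S RL=W RR=W
t=11: FL=W FR=W RL=W RR=W


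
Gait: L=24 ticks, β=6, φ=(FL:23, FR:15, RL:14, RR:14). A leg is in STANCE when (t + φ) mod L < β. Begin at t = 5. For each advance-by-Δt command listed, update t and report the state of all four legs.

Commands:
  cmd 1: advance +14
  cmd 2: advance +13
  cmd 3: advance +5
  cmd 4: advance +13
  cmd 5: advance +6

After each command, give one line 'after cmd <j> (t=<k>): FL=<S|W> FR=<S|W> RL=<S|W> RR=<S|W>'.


start t=5: FL=S FR=W RL=W RR=W
cmd 1: advance +14 → t=19, phase=(18,10,9,9) → FL=W FR=W RL=W RR=W
cmd 2: advance +13 → t=32, phase=(7,23,22,22) → FL=W FR=W RL=W RR=W
cmd 3: advance +5 → t=37, phase=(12,4,3,3) → FL=W FR=S RL=S RR=S
cmd 4: advance +13 → t=50, phase=(1,17,16,16) → FL=S FR=W RL=W RR=W
cmd 5: advance +6 → t=56, phase=(7,23,22,22) → FL=W FR=W RL=W RR=W

after cmd 1 (t=19): FL=W FR=W RL=W RR=W
after cmd 2 (t=32): FL=W FR=W RL=W RR=W
after cmd 3 (t=37): FL=W FR=S RL=S RR=S
after cmd 4 (t=50): FL=S FR=W RL=W RR=W
after cmd 5 (t=56): FL=W FR=W RL=W RR=W


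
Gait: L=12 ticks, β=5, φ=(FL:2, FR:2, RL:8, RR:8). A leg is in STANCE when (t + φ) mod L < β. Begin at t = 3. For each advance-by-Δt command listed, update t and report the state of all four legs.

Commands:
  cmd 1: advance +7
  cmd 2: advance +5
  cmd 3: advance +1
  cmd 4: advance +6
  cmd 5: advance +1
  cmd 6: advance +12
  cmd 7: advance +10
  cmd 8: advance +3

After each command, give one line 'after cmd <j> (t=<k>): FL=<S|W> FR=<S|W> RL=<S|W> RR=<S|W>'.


after cmd 1 (t=10): FL=S FR=S RL=W RR=W
after cmd 2 (t=15): FL=W FR=W RL=W RR=W
after cmd 3 (t=16): FL=W FR=W RL=S RR=S
after cmd 4 (t=22): FL=S FR=S RL=W RR=W
after cmd 5 (t=23): FL=S FR=S RL=W RR=W
after cmd 6 (t=35): FL=S FR=S RL=W RR=W
after cmd 7 (t=45): FL=W FR=W RL=W RR=W
after cmd 8 (t=48): FL=S FR=S RL=W RR=W

start t=3: FL=W FR=W RL=W RR=W
cmd 1: advance +7 → t=10, phase=(0,0,6,6) → FL=S FR=S RL=W RR=W
cmd 2: advance +5 → t=15, phase=(5,5,11,11) → FL=W FR=W RL=W RR=W
cmd 3: advance +1 → t=16, phase=(6,6,0,0) → FL=W FR=W RL=S RR=S
cmd 4: advance +6 → t=22, phase=(0,0,6,6) → FL=S FR=S RL=W RR=W
cmd 5: advance +1 → t=23, phase=(1,1,7,7) → FL=S FR=S RL=W RR=W
cmd 6: advance +12 → t=35, phase=(1,1,7,7) → FL=S FR=S RL=W RR=W
cmd 7: advance +10 → t=45, phase=(11,11,5,5) → FL=W FR=W RL=W RR=W
cmd 8: advance +3 → t=48, phase=(2,2,8,8) → FL=S FR=S RL=W RR=W


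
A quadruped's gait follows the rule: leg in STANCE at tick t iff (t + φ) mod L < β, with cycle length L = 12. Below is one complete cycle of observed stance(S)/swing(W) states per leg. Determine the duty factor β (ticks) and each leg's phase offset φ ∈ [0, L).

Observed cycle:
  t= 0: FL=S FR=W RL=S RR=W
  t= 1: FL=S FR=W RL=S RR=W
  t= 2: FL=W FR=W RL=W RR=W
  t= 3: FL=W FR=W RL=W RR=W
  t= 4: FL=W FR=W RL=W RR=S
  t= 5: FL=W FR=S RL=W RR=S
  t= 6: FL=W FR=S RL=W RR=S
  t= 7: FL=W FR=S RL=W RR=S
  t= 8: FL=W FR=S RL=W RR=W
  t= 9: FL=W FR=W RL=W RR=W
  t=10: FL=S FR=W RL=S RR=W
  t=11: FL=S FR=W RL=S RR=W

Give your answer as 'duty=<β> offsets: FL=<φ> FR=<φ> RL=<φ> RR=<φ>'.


duty β = stance ticks per leg = 4
FL: stance ticks = 4; W→S at t=10 → φ=2
FR: stance ticks = 4; W→S at t=5 → φ=7
RL: stance ticks = 4; W→S at t=10 → φ=2
RR: stance ticks = 4; W→S at t=4 → φ=8

duty=4 offsets: FL=2 FR=7 RL=2 RR=8


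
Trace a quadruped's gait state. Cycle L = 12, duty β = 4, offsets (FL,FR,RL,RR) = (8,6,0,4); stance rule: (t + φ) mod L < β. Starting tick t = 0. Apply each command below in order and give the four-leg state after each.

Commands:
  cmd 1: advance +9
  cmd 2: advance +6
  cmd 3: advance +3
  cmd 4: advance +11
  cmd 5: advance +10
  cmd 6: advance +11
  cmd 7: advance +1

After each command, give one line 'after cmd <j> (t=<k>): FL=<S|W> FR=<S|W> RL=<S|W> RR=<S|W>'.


after cmd 1 (t=9): FL=W FR=S RL=W RR=S
after cmd 2 (t=15): FL=W FR=W RL=S RR=W
after cmd 3 (t=18): FL=S FR=S RL=W RR=W
after cmd 4 (t=29): FL=S FR=W RL=W RR=W
after cmd 5 (t=39): FL=W FR=W RL=S RR=W
after cmd 6 (t=50): FL=W FR=W RL=S RR=W
after cmd 7 (t=51): FL=W FR=W RL=S RR=W

start t=0: FL=W FR=W RL=S RR=W
cmd 1: advance +9 → t=9, phase=(5,3,9,1) → FL=W FR=S RL=W RR=S
cmd 2: advance +6 → t=15, phase=(11,9,3,7) → FL=W FR=W RL=S RR=W
cmd 3: advance +3 → t=18, phase=(2,0,6,10) → FL=S FR=S RL=W RR=W
cmd 4: advance +11 → t=29, phase=(1,11,5,9) → FL=S FR=W RL=W RR=W
cmd 5: advance +10 → t=39, phase=(11,9,3,7) → FL=W FR=W RL=S RR=W
cmd 6: advance +11 → t=50, phase=(10,8,2,6) → FL=W FR=W RL=S RR=W
cmd 7: advance +1 → t=51, phase=(11,9,3,7) → FL=W FR=W RL=S RR=W


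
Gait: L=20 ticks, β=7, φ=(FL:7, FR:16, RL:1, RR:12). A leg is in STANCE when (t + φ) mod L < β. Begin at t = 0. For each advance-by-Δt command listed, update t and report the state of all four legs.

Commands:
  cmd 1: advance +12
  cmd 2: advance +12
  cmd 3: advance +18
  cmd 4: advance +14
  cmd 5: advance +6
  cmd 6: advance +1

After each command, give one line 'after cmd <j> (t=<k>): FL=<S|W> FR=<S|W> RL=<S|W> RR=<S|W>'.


start t=0: FL=W FR=W RL=S RR=W
cmd 1: advance +12 → t=12, phase=(19,8,13,4) → FL=W FR=W RL=W RR=S
cmd 2: advance +12 → t=24, phase=(11,0,5,16) → FL=W FR=S RL=S RR=W
cmd 3: advance +18 → t=42, phase=(9,18,3,14) → FL=W FR=W RL=S RR=W
cmd 4: advance +14 → t=56, phase=(3,12,17,8) → FL=S FR=W RL=W RR=W
cmd 5: advance +6 → t=62, phase=(9,18,3,14) → FL=W FR=W RL=S RR=W
cmd 6: advance +1 → t=63, phase=(10,19,4,15) → FL=W FR=W RL=S RR=W

after cmd 1 (t=12): FL=W FR=W RL=W RR=S
after cmd 2 (t=24): FL=W FR=S RL=S RR=W
after cmd 3 (t=42): FL=W FR=W RL=S RR=W
after cmd 4 (t=56): FL=S FR=W RL=W RR=W
after cmd 5 (t=62): FL=W FR=W RL=S RR=W
after cmd 6 (t=63): FL=W FR=W RL=S RR=W


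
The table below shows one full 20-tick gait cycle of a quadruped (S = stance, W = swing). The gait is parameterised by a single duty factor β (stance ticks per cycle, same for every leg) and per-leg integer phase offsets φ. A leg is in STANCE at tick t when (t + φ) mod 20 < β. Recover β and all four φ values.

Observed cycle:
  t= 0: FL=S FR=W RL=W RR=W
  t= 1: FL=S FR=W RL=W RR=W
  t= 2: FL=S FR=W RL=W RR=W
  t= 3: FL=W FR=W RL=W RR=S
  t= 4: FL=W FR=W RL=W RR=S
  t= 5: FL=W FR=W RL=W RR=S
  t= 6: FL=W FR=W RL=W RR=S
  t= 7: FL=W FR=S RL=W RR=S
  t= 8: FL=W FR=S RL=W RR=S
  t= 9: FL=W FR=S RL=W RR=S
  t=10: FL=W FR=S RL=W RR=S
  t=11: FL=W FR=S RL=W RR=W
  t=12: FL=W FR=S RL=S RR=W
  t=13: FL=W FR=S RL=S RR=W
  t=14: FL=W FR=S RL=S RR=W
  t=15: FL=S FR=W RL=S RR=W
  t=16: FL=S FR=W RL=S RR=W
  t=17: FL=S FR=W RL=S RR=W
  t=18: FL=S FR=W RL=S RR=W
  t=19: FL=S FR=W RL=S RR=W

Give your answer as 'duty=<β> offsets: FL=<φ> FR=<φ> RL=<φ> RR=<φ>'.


duty=8 offsets: FL=5 FR=13 RL=8 RR=17

duty β = stance ticks per leg = 8
FL: stance ticks = 8; W→S at t=15 → φ=5
FR: stance ticks = 8; W→S at t=7 → φ=13
RL: stance ticks = 8; W→S at t=12 → φ=8
RR: stance ticks = 8; W→S at t=3 → φ=17


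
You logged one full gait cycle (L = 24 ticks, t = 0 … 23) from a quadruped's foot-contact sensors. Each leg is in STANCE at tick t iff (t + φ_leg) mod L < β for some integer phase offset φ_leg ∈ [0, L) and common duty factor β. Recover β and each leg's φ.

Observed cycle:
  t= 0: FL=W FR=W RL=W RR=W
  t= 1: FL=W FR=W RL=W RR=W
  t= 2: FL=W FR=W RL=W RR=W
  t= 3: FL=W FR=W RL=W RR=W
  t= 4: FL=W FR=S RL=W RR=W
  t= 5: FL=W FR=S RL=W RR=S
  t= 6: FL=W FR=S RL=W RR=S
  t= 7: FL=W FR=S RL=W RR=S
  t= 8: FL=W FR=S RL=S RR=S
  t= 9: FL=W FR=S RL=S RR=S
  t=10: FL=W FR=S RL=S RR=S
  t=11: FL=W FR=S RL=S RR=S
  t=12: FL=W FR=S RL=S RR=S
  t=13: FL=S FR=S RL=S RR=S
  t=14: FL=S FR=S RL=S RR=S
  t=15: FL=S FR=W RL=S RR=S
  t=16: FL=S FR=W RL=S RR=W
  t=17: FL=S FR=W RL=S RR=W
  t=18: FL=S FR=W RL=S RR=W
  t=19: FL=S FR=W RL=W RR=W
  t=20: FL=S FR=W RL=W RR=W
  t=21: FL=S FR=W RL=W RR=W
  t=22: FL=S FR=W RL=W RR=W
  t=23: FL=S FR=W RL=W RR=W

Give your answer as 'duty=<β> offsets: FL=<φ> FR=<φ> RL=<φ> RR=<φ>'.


duty=11 offsets: FL=11 FR=20 RL=16 RR=19

duty β = stance ticks per leg = 11
FL: stance ticks = 11; W→S at t=13 → φ=11
FR: stance ticks = 11; W→S at t=4 → φ=20
RL: stance ticks = 11; W→S at t=8 → φ=16
RR: stance ticks = 11; W→S at t=5 → φ=19


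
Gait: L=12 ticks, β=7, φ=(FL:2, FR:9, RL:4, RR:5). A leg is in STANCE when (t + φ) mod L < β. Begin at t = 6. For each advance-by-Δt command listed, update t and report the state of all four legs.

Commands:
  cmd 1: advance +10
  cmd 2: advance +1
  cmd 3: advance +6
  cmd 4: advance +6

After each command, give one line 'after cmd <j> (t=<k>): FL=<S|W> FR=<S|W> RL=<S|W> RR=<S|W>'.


start t=6: FL=W FR=S RL=W RR=W
cmd 1: advance +10 → t=16, phase=(6,1,8,9) → FL=S FR=S RL=W RR=W
cmd 2: advance +1 → t=17, phase=(7,2,9,10) → FL=W FR=S RL=W RR=W
cmd 3: advance +6 → t=23, phase=(1,8,3,4) → FL=S FR=W RL=S RR=S
cmd 4: advance +6 → t=29, phase=(7,2,9,10) → FL=W FR=S RL=W RR=W

after cmd 1 (t=16): FL=S FR=S RL=W RR=W
after cmd 2 (t=17): FL=W FR=S RL=W RR=W
after cmd 3 (t=23): FL=S FR=W RL=S RR=S
after cmd 4 (t=29): FL=W FR=S RL=W RR=W


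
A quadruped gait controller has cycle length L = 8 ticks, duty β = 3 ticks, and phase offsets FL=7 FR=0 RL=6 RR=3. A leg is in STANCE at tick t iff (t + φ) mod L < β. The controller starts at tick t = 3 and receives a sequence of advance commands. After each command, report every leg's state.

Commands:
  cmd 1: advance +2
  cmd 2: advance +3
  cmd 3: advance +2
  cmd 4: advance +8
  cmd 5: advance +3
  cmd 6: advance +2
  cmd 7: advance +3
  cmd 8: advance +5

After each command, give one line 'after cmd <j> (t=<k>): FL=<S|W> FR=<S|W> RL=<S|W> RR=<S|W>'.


start t=3: FL=S FR=W RL=S RR=W
cmd 1: advance +2 → t=5, phase=(4,5,3,0) → FL=W FR=W RL=W RR=S
cmd 2: advance +3 → t=8, phase=(7,0,6,3) → FL=W FR=S RL=W RR=W
cmd 3: advance +2 → t=10, phase=(1,2,0,5) → FL=S FR=S RL=S RR=W
cmd 4: advance +8 → t=18, phase=(1,2,0,5) → FL=S FR=S RL=S RR=W
cmd 5: advance +3 → t=21, phase=(4,5,3,0) → FL=W FR=W RL=W RR=S
cmd 6: advance +2 → t=23, phase=(6,7,5,2) → FL=W FR=W RL=W RR=S
cmd 7: advance +3 → t=26, phase=(1,2,0,5) → FL=S FR=S RL=S RR=W
cmd 8: advance +5 → t=31, phase=(6,7,5,2) → FL=W FR=W RL=W RR=S

after cmd 1 (t=5): FL=W FR=W RL=W RR=S
after cmd 2 (t=8): FL=W FR=S RL=W RR=W
after cmd 3 (t=10): FL=S FR=S RL=S RR=W
after cmd 4 (t=18): FL=S FR=S RL=S RR=W
after cmd 5 (t=21): FL=W FR=W RL=W RR=S
after cmd 6 (t=23): FL=W FR=W RL=W RR=S
after cmd 7 (t=26): FL=S FR=S RL=S RR=W
after cmd 8 (t=31): FL=W FR=W RL=W RR=S


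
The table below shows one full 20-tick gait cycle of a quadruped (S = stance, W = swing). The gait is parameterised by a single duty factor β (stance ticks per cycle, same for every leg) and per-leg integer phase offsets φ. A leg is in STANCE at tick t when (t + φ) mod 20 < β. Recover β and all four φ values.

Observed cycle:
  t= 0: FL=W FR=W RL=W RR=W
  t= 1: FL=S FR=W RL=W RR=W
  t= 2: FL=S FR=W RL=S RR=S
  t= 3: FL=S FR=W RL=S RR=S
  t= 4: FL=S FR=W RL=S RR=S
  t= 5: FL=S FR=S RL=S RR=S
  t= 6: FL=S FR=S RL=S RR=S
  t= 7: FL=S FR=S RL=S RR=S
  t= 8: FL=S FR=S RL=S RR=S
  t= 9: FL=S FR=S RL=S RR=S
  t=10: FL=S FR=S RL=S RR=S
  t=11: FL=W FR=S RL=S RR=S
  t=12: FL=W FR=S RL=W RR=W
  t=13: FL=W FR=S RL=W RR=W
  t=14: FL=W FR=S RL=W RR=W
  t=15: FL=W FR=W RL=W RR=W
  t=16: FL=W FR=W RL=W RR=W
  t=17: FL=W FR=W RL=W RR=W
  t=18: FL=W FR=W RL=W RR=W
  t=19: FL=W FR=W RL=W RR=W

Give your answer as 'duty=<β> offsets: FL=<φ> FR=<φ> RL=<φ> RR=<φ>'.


duty=10 offsets: FL=19 FR=15 RL=18 RR=18

duty β = stance ticks per leg = 10
FL: stance ticks = 10; W→S at t=1 → φ=19
FR: stance ticks = 10; W→S at t=5 → φ=15
RL: stance ticks = 10; W→S at t=2 → φ=18
RR: stance ticks = 10; W→S at t=2 → φ=18


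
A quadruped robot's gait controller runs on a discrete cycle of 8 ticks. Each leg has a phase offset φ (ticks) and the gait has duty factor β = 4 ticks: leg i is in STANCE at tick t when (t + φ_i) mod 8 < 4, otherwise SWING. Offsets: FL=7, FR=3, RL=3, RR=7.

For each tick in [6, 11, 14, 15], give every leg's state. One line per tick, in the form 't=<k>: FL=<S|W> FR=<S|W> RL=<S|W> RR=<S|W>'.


t=6: FL=W FR=S RL=S RR=W
t=11: FL=S FR=W RL=W RR=S
t=14: FL=W FR=S RL=S RR=W
t=15: FL=W FR=S RL=S RR=W

t=6: phase=(5,1,1,5) vs β=4 → FL=W FR=S RL=S RR=W
t=11: phase=(2,6,6,2) vs β=4 → FL=S FR=W RL=W RR=S
t=14: phase=(5,1,1,5) vs β=4 → FL=W FR=S RL=S RR=W
t=15: phase=(6,2,2,6) vs β=4 → FL=W FR=S RL=S RR=W


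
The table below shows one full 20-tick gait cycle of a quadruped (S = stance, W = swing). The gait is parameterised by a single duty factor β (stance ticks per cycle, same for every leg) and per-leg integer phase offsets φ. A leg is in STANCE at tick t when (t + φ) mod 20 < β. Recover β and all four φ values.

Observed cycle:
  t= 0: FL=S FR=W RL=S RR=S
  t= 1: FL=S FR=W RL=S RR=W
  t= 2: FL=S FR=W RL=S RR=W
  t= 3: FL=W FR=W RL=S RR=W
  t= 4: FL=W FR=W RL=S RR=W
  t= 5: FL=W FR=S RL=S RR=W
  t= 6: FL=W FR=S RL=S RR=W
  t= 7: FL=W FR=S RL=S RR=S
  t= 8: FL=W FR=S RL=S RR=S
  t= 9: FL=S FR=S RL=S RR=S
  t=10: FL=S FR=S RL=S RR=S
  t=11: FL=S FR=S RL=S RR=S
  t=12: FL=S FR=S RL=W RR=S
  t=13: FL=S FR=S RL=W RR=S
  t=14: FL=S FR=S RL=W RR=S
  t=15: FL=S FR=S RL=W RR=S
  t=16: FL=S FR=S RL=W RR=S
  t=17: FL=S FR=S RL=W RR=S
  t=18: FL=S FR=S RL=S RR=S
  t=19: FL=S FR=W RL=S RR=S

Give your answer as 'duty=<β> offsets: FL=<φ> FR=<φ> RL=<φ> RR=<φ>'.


duty=14 offsets: FL=11 FR=15 RL=2 RR=13

duty β = stance ticks per leg = 14
FL: stance ticks = 14; W→S at t=9 → φ=11
FR: stance ticks = 14; W→S at t=5 → φ=15
RL: stance ticks = 14; W→S at t=18 → φ=2
RR: stance ticks = 14; W→S at t=7 → φ=13


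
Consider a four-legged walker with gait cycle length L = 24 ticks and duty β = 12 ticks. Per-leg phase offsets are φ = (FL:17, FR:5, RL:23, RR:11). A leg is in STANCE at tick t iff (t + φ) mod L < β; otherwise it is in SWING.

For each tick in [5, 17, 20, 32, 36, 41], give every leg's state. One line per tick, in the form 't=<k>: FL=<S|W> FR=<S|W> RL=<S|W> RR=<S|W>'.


t=5: FL=W FR=S RL=S RR=W
t=17: FL=S FR=W RL=W RR=S
t=20: FL=W FR=S RL=W RR=S
t=32: FL=S FR=W RL=S RR=W
t=36: FL=S FR=W RL=S RR=W
t=41: FL=S FR=W RL=W RR=S

t=5: phase=(22,10,4,16) vs β=12 → FL=W FR=S RL=S RR=W
t=17: phase=(10,22,16,4) vs β=12 → FL=S FR=W RL=W RR=S
t=20: phase=(13,1,19,7) vs β=12 → FL=W FR=S RL=W RR=S
t=32: phase=(1,13,7,19) vs β=12 → FL=S FR=W RL=S RR=W
t=36: phase=(5,17,11,23) vs β=12 → FL=S FR=W RL=S RR=W
t=41: phase=(10,22,16,4) vs β=12 → FL=S FR=W RL=W RR=S


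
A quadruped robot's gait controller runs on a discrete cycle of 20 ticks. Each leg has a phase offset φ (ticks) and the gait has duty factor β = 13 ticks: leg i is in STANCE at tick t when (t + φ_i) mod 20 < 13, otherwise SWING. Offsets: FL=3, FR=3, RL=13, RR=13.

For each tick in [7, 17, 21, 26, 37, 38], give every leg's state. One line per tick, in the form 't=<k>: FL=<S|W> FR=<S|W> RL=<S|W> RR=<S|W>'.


t=7: FL=S FR=S RL=S RR=S
t=17: FL=S FR=S RL=S RR=S
t=21: FL=S FR=S RL=W RR=W
t=26: FL=S FR=S RL=W RR=W
t=37: FL=S FR=S RL=S RR=S
t=38: FL=S FR=S RL=S RR=S

t=7: phase=(10,10,0,0) vs β=13 → FL=S FR=S RL=S RR=S
t=17: phase=(0,0,10,10) vs β=13 → FL=S FR=S RL=S RR=S
t=21: phase=(4,4,14,14) vs β=13 → FL=S FR=S RL=W RR=W
t=26: phase=(9,9,19,19) vs β=13 → FL=S FR=S RL=W RR=W
t=37: phase=(0,0,10,10) vs β=13 → FL=S FR=S RL=S RR=S
t=38: phase=(1,1,11,11) vs β=13 → FL=S FR=S RL=S RR=S


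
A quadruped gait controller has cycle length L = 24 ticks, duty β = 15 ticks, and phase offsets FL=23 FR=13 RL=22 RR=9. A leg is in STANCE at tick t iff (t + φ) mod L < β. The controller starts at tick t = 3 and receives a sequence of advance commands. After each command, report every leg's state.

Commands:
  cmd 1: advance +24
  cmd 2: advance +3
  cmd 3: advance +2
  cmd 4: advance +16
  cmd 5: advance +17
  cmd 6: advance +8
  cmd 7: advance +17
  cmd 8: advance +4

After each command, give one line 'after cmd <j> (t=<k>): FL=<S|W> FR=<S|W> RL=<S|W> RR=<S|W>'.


start t=3: FL=S FR=W RL=S RR=S
cmd 1: advance +24 → t=27, phase=(2,16,1,12) → FL=S FR=W RL=S RR=S
cmd 2: advance +3 → t=30, phase=(5,19,4,15) → FL=S FR=W RL=S RR=W
cmd 3: advance +2 → t=32, phase=(7,21,6,17) → FL=S FR=W RL=S RR=W
cmd 4: advance +16 → t=48, phase=(23,13,22,9) → FL=W FR=S RL=W RR=S
cmd 5: advance +17 → t=65, phase=(16,6,15,2) → FL=W FR=S RL=W RR=S
cmd 6: advance +8 → t=73, phase=(0,14,23,10) → FL=S FR=S RL=W RR=S
cmd 7: advance +17 → t=90, phase=(17,7,16,3) → FL=W FR=S RL=W RR=S
cmd 8: advance +4 → t=94, phase=(21,11,20,7) → FL=W FR=S RL=W RR=S

after cmd 1 (t=27): FL=S FR=W RL=S RR=S
after cmd 2 (t=30): FL=S FR=W RL=S RR=W
after cmd 3 (t=32): FL=S FR=W RL=S RR=W
after cmd 4 (t=48): FL=W FR=S RL=W RR=S
after cmd 5 (t=65): FL=W FR=S RL=W RR=S
after cmd 6 (t=73): FL=S FR=S RL=W RR=S
after cmd 7 (t=90): FL=W FR=S RL=W RR=S
after cmd 8 (t=94): FL=W FR=S RL=W RR=S


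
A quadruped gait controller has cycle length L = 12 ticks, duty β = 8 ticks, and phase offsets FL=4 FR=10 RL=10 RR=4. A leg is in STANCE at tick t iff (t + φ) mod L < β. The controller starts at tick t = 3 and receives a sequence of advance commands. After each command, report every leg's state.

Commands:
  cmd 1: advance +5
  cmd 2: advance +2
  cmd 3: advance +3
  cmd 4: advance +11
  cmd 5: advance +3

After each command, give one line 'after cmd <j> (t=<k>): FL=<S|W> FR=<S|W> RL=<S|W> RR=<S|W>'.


after cmd 1 (t=8): FL=S FR=S RL=S RR=S
after cmd 2 (t=10): FL=S FR=W RL=W RR=S
after cmd 3 (t=13): FL=S FR=W RL=W RR=S
after cmd 4 (t=24): FL=S FR=W RL=W RR=S
after cmd 5 (t=27): FL=S FR=S RL=S RR=S

start t=3: FL=S FR=S RL=S RR=S
cmd 1: advance +5 → t=8, phase=(0,6,6,0) → FL=S FR=S RL=S RR=S
cmd 2: advance +2 → t=10, phase=(2,8,8,2) → FL=S FR=W RL=W RR=S
cmd 3: advance +3 → t=13, phase=(5,11,11,5) → FL=S FR=W RL=W RR=S
cmd 4: advance +11 → t=24, phase=(4,10,10,4) → FL=S FR=W RL=W RR=S
cmd 5: advance +3 → t=27, phase=(7,1,1,7) → FL=S FR=S RL=S RR=S


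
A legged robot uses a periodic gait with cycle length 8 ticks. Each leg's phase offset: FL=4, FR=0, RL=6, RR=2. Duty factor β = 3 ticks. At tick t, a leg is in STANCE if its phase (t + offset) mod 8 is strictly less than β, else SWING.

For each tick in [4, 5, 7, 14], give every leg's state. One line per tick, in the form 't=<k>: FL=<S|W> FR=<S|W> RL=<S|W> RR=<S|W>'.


t=4: phase=(0,4,2,6) vs β=3 → FL=S FR=W RL=S RR=W
t=5: phase=(1,5,3,7) vs β=3 → FL=S FR=W RL=W RR=W
t=7: phase=(3,7,5,1) vs β=3 → FL=W FR=W RL=W RR=S
t=14: phase=(2,6,4,0) vs β=3 → FL=S FR=W RL=W RR=S

t=4: FL=S FR=W RL=S RR=W
t=5: FL=S FR=W RL=W RR=W
t=7: FL=W FR=W RL=W RR=S
t=14: FL=S FR=W RL=W RR=S


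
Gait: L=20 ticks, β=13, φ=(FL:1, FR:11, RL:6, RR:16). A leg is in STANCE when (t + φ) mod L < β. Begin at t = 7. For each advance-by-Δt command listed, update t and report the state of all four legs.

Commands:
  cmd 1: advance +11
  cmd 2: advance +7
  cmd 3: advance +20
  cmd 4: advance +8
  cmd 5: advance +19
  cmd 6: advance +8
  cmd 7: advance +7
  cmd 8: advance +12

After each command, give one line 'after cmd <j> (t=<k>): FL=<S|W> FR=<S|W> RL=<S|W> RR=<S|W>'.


start t=7: FL=S FR=W RL=W RR=S
cmd 1: advance +11 → t=18, phase=(19,9,4,14) → FL=W FR=S RL=S RR=W
cmd 2: advance +7 → t=25, phase=(6,16,11,1) → FL=S FR=W RL=S RR=S
cmd 3: advance +20 → t=45, phase=(6,16,11,1) → FL=S FR=W RL=S RR=S
cmd 4: advance +8 → t=53, phase=(14,4,19,9) → FL=W FR=S RL=W RR=S
cmd 5: advance +19 → t=72, phase=(13,3,18,8) → FL=W FR=S RL=W RR=S
cmd 6: advance +8 → t=80, phase=(1,11,6,16) → FL=S FR=S RL=S RR=W
cmd 7: advance +7 → t=87, phase=(8,18,13,3) → FL=S FR=W RL=W RR=S
cmd 8: advance +12 → t=99, phase=(0,10,5,15) → FL=S FR=S RL=S RR=W

after cmd 1 (t=18): FL=W FR=S RL=S RR=W
after cmd 2 (t=25): FL=S FR=W RL=S RR=S
after cmd 3 (t=45): FL=S FR=W RL=S RR=S
after cmd 4 (t=53): FL=W FR=S RL=W RR=S
after cmd 5 (t=72): FL=W FR=S RL=W RR=S
after cmd 6 (t=80): FL=S FR=S RL=S RR=W
after cmd 7 (t=87): FL=S FR=W RL=W RR=S
after cmd 8 (t=99): FL=S FR=S RL=S RR=W


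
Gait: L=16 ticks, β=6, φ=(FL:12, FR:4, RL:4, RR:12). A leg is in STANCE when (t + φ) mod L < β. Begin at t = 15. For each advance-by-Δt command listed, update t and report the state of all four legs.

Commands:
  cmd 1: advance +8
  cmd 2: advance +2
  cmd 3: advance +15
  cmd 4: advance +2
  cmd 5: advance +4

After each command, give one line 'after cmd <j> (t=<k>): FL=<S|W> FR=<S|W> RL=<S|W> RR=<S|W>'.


start t=15: FL=W FR=S RL=S RR=W
cmd 1: advance +8 → t=23, phase=(3,11,11,3) → FL=S FR=W RL=W RR=S
cmd 2: advance +2 → t=25, phase=(5,13,13,5) → FL=S FR=W RL=W RR=S
cmd 3: advance +15 → t=40, phase=(4,12,12,4) → FL=S FR=W RL=W RR=S
cmd 4: advance +2 → t=42, phase=(6,14,14,6) → FL=W FR=W RL=W RR=W
cmd 5: advance +4 → t=46, phase=(10,2,2,10) → FL=W FR=S RL=S RR=W

after cmd 1 (t=23): FL=S FR=W RL=W RR=S
after cmd 2 (t=25): FL=S FR=W RL=W RR=S
after cmd 3 (t=40): FL=S FR=W RL=W RR=S
after cmd 4 (t=42): FL=W FR=W RL=W RR=W
after cmd 5 (t=46): FL=W FR=S RL=S RR=W


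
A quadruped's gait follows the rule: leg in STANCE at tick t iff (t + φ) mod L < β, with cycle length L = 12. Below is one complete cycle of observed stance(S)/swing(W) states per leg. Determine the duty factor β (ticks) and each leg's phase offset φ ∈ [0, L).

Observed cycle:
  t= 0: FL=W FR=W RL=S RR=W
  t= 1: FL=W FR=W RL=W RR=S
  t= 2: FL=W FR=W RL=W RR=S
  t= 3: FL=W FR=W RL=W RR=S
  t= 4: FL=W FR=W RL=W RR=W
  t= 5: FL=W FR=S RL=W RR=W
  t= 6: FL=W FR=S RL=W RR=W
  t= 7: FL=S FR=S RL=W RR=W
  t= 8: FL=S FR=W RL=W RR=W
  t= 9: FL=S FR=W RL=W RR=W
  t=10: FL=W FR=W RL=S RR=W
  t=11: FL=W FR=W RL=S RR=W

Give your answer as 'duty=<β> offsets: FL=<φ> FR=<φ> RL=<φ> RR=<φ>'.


duty=3 offsets: FL=5 FR=7 RL=2 RR=11

duty β = stance ticks per leg = 3
FL: stance ticks = 3; W→S at t=7 → φ=5
FR: stance ticks = 3; W→S at t=5 → φ=7
RL: stance ticks = 3; W→S at t=10 → φ=2
RR: stance ticks = 3; W→S at t=1 → φ=11


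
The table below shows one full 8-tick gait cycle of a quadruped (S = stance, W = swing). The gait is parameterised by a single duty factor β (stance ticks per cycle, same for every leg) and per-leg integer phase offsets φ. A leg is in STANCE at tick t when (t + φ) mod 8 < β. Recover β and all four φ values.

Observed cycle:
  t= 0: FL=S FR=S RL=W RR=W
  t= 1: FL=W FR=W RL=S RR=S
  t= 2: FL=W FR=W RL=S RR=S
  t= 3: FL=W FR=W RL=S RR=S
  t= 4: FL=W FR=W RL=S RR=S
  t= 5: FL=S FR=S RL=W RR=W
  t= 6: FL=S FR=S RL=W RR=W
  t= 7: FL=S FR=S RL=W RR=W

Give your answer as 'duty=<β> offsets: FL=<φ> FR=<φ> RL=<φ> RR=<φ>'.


duty=4 offsets: FL=3 FR=3 RL=7 RR=7

duty β = stance ticks per leg = 4
FL: stance ticks = 4; W→S at t=5 → φ=3
FR: stance ticks = 4; W→S at t=5 → φ=3
RL: stance ticks = 4; W→S at t=1 → φ=7
RR: stance ticks = 4; W→S at t=1 → φ=7


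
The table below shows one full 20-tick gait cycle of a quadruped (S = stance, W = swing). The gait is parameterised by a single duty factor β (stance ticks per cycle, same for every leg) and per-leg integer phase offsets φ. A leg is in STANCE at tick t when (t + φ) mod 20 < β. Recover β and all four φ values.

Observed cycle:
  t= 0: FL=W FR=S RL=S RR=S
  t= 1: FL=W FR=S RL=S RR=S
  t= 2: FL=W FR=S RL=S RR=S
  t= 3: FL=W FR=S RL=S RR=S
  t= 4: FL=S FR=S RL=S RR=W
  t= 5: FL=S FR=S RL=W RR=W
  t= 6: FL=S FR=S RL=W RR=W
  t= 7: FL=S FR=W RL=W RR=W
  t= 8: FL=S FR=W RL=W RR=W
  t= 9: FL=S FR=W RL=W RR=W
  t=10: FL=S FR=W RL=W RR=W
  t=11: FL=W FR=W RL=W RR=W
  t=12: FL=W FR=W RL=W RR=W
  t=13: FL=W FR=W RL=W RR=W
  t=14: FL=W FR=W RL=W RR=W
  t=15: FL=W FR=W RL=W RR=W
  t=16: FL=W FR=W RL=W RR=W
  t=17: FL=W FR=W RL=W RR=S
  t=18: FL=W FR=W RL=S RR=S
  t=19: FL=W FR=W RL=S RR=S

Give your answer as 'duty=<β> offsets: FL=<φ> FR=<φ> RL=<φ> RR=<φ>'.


duty β = stance ticks per leg = 7
FL: stance ticks = 7; W→S at t=4 → φ=16
FR: stance ticks = 7; W→S at t=0 → φ=0
RL: stance ticks = 7; W→S at t=18 → φ=2
RR: stance ticks = 7; W→S at t=17 → φ=3

duty=7 offsets: FL=16 FR=0 RL=2 RR=3


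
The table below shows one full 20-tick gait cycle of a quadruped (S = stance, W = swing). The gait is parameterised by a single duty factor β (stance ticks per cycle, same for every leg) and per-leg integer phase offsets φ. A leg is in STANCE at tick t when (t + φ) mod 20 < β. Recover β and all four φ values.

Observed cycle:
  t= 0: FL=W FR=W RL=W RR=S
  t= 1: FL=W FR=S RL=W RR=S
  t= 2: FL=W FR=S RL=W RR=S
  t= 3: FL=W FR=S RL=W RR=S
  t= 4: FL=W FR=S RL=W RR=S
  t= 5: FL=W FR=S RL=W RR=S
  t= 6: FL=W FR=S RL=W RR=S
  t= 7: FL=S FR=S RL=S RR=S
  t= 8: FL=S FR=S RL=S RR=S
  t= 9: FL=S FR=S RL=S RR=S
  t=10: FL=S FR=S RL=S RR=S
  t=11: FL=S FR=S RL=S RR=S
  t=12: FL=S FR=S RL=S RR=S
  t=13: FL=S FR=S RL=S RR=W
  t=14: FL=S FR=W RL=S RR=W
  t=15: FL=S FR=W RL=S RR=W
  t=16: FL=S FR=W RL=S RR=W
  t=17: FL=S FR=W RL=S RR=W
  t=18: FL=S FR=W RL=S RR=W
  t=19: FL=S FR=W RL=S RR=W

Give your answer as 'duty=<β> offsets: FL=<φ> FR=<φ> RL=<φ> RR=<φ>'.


duty=13 offsets: FL=13 FR=19 RL=13 RR=0

duty β = stance ticks per leg = 13
FL: stance ticks = 13; W→S at t=7 → φ=13
FR: stance ticks = 13; W→S at t=1 → φ=19
RL: stance ticks = 13; W→S at t=7 → φ=13
RR: stance ticks = 13; W→S at t=0 → φ=0


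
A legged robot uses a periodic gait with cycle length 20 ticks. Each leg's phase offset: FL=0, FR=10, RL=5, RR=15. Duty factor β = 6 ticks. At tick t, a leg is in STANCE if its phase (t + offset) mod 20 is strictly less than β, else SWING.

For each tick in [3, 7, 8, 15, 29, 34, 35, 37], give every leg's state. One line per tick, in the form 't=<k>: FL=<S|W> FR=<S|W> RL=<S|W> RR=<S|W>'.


t=3: phase=(3,13,8,18) vs β=6 → FL=S FR=W RL=W RR=W
t=7: phase=(7,17,12,2) vs β=6 → FL=W FR=W RL=W RR=S
t=8: phase=(8,18,13,3) vs β=6 → FL=W FR=W RL=W RR=S
t=15: phase=(15,5,0,10) vs β=6 → FL=W FR=S RL=S RR=W
t=29: phase=(9,19,14,4) vs β=6 → FL=W FR=W RL=W RR=S
t=34: phase=(14,4,19,9) vs β=6 → FL=W FR=S RL=W RR=W
t=35: phase=(15,5,0,10) vs β=6 → FL=W FR=S RL=S RR=W
t=37: phase=(17,7,2,12) vs β=6 → FL=W FR=W RL=S RR=W

t=3: FL=S FR=W RL=W RR=W
t=7: FL=W FR=W RL=W RR=S
t=8: FL=W FR=W RL=W RR=S
t=15: FL=W FR=S RL=S RR=W
t=29: FL=W FR=W RL=W RR=S
t=34: FL=W FR=S RL=W RR=W
t=35: FL=W FR=S RL=S RR=W
t=37: FL=W FR=W RL=S RR=W


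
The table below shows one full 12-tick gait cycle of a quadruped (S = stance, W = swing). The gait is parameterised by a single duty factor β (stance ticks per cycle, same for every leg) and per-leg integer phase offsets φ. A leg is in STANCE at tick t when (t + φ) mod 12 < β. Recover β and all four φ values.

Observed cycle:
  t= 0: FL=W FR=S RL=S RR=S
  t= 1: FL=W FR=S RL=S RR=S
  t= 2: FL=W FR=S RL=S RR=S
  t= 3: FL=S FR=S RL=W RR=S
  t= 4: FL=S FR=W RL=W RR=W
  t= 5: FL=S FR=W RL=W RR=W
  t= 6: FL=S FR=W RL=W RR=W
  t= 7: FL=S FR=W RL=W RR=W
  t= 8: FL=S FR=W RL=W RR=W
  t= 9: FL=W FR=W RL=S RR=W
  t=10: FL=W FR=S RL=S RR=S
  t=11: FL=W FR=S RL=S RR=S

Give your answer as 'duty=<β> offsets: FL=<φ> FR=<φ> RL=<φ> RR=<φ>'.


duty β = stance ticks per leg = 6
FL: stance ticks = 6; W→S at t=3 → φ=9
FR: stance ticks = 6; W→S at t=10 → φ=2
RL: stance ticks = 6; W→S at t=9 → φ=3
RR: stance ticks = 6; W→S at t=10 → φ=2

duty=6 offsets: FL=9 FR=2 RL=3 RR=2


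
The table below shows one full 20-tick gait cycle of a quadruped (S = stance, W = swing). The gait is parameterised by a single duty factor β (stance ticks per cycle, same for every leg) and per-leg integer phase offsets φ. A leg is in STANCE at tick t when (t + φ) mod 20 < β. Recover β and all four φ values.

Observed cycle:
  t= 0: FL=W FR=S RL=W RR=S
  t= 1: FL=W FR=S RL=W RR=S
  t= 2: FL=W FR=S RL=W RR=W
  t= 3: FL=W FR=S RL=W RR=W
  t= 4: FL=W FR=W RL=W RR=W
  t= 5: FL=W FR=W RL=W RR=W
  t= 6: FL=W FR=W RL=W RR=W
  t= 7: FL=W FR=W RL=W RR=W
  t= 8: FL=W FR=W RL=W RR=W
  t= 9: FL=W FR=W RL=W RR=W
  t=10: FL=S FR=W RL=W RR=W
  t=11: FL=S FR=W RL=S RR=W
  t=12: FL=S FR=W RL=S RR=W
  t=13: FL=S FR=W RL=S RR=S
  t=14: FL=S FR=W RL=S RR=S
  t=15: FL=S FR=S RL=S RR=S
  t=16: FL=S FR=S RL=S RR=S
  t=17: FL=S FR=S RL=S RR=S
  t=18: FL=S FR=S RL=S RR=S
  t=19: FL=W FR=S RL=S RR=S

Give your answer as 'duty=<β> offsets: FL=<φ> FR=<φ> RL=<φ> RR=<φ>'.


duty=9 offsets: FL=10 FR=5 RL=9 RR=7

duty β = stance ticks per leg = 9
FL: stance ticks = 9; W→S at t=10 → φ=10
FR: stance ticks = 9; W→S at t=15 → φ=5
RL: stance ticks = 9; W→S at t=11 → φ=9
RR: stance ticks = 9; W→S at t=13 → φ=7


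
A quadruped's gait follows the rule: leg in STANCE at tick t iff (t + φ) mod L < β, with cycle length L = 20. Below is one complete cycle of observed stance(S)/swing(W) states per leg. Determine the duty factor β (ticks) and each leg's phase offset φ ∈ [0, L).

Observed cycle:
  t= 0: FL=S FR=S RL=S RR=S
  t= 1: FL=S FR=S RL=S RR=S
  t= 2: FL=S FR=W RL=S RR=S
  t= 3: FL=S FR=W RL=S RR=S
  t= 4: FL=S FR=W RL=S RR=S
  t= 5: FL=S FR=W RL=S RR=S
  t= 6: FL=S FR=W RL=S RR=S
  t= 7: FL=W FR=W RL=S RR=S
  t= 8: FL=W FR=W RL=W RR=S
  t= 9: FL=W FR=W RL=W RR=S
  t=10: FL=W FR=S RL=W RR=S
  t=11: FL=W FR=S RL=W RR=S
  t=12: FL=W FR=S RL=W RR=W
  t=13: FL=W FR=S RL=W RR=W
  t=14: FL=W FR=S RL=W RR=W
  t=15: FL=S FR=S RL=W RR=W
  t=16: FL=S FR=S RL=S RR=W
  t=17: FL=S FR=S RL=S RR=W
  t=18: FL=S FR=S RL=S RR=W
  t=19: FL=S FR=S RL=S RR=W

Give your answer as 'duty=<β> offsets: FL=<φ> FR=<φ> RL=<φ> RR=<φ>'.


duty β = stance ticks per leg = 12
FL: stance ticks = 12; W→S at t=15 → φ=5
FR: stance ticks = 12; W→S at t=10 → φ=10
RL: stance ticks = 12; W→S at t=16 → φ=4
RR: stance ticks = 12; W→S at t=0 → φ=0

duty=12 offsets: FL=5 FR=10 RL=4 RR=0


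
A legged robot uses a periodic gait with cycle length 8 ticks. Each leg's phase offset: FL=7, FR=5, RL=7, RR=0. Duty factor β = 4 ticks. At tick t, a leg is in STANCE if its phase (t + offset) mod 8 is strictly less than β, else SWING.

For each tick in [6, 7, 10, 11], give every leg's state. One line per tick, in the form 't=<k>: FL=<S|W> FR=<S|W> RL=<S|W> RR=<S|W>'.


t=6: phase=(5,3,5,6) vs β=4 → FL=W FR=S RL=W RR=W
t=7: phase=(6,4,6,7) vs β=4 → FL=W FR=W RL=W RR=W
t=10: phase=(1,7,1,2) vs β=4 → FL=S FR=W RL=S RR=S
t=11: phase=(2,0,2,3) vs β=4 → FL=S FR=S RL=S RR=S

t=6: FL=W FR=S RL=W RR=W
t=7: FL=W FR=W RL=W RR=W
t=10: FL=S FR=W RL=S RR=S
t=11: FL=S FR=S RL=S RR=S


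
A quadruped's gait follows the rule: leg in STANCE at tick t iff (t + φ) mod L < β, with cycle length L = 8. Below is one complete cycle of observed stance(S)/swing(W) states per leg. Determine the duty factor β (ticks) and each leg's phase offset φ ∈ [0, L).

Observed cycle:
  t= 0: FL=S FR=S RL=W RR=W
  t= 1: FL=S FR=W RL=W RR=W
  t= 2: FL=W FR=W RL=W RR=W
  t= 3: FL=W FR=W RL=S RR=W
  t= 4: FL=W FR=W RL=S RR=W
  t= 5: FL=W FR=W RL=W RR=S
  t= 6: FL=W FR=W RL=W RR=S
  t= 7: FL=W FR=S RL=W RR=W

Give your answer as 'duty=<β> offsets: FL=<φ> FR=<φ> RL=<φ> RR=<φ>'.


duty β = stance ticks per leg = 2
FL: stance ticks = 2; W→S at t=0 → φ=0
FR: stance ticks = 2; W→S at t=7 → φ=1
RL: stance ticks = 2; W→S at t=3 → φ=5
RR: stance ticks = 2; W→S at t=5 → φ=3

duty=2 offsets: FL=0 FR=1 RL=5 RR=3


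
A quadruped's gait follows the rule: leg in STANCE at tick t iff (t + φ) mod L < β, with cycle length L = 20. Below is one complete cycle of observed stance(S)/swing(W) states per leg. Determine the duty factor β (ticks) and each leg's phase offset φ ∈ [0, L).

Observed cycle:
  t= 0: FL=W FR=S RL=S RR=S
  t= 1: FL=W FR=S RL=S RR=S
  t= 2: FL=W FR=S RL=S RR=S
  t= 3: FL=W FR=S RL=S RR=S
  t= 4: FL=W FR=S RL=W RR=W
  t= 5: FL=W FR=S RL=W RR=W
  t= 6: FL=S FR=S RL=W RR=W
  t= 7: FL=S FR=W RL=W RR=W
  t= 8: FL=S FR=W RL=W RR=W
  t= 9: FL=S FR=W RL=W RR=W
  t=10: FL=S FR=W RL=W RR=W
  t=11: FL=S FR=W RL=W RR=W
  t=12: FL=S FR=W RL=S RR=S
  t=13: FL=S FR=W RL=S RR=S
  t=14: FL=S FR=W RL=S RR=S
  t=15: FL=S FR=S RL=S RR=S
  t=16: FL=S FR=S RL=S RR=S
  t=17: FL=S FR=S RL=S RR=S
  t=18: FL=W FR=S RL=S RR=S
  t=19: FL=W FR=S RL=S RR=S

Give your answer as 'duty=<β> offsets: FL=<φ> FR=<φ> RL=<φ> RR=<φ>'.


duty=12 offsets: FL=14 FR=5 RL=8 RR=8

duty β = stance ticks per leg = 12
FL: stance ticks = 12; W→S at t=6 → φ=14
FR: stance ticks = 12; W→S at t=15 → φ=5
RL: stance ticks = 12; W→S at t=12 → φ=8
RR: stance ticks = 12; W→S at t=12 → φ=8


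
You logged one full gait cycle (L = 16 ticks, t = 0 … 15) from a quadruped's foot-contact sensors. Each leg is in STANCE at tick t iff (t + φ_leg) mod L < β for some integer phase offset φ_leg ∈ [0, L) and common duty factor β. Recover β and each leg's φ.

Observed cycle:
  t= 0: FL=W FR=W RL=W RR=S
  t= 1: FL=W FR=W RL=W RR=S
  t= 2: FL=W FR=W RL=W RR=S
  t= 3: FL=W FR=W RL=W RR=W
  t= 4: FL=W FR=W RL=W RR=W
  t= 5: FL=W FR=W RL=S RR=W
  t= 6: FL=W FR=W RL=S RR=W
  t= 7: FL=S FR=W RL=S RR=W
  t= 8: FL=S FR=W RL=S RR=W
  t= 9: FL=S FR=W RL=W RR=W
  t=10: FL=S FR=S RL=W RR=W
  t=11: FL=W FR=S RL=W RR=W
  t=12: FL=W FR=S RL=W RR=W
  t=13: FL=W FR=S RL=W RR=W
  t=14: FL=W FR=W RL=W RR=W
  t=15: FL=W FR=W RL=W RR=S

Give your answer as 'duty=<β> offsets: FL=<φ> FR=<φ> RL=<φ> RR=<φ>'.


duty β = stance ticks per leg = 4
FL: stance ticks = 4; W→S at t=7 → φ=9
FR: stance ticks = 4; W→S at t=10 → φ=6
RL: stance ticks = 4; W→S at t=5 → φ=11
RR: stance ticks = 4; W→S at t=15 → φ=1

duty=4 offsets: FL=9 FR=6 RL=11 RR=1


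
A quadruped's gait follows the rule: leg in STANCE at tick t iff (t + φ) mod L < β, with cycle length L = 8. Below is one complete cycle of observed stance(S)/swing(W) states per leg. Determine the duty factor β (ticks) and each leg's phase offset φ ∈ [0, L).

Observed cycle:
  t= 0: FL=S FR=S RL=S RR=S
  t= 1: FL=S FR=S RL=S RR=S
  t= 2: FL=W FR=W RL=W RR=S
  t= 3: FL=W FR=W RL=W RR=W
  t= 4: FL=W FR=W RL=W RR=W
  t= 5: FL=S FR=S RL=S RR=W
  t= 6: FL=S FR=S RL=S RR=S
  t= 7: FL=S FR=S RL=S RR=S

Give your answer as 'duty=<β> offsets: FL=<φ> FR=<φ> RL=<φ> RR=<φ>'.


duty β = stance ticks per leg = 5
FL: stance ticks = 5; W→S at t=5 → φ=3
FR: stance ticks = 5; W→S at t=5 → φ=3
RL: stance ticks = 5; W→S at t=5 → φ=3
RR: stance ticks = 5; W→S at t=6 → φ=2

duty=5 offsets: FL=3 FR=3 RL=3 RR=2


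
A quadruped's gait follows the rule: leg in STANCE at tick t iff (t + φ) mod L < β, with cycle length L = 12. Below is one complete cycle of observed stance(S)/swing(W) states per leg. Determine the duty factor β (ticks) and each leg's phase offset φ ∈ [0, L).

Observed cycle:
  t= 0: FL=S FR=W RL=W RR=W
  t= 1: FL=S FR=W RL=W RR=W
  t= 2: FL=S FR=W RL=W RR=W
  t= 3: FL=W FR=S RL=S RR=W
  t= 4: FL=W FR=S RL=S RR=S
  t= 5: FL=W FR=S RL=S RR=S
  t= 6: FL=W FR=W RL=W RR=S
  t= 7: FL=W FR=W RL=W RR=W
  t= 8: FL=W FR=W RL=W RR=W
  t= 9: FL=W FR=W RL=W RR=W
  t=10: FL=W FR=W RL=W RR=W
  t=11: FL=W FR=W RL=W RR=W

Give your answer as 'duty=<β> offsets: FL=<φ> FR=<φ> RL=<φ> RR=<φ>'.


duty=3 offsets: FL=0 FR=9 RL=9 RR=8

duty β = stance ticks per leg = 3
FL: stance ticks = 3; W→S at t=0 → φ=0
FR: stance ticks = 3; W→S at t=3 → φ=9
RL: stance ticks = 3; W→S at t=3 → φ=9
RR: stance ticks = 3; W→S at t=4 → φ=8


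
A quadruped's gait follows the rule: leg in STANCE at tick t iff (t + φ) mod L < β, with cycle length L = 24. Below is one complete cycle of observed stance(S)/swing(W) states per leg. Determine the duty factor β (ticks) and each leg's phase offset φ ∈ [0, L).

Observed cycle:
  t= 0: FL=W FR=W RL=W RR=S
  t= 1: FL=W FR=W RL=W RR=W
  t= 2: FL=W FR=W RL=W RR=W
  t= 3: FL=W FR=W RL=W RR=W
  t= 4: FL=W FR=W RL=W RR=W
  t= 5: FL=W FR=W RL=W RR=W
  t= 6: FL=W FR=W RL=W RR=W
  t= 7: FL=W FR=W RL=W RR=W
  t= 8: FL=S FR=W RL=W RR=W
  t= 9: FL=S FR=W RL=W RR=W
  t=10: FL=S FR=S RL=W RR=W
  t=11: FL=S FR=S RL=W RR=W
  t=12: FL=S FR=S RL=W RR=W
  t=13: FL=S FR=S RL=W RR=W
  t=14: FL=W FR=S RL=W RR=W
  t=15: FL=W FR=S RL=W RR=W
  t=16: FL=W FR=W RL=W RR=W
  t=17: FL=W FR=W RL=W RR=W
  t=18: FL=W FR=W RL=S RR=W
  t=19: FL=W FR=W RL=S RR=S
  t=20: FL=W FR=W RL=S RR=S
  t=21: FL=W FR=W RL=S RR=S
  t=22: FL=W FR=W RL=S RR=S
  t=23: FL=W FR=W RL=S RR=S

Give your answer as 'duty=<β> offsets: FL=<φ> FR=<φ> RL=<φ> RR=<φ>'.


duty=6 offsets: FL=16 FR=14 RL=6 RR=5

duty β = stance ticks per leg = 6
FL: stance ticks = 6; W→S at t=8 → φ=16
FR: stance ticks = 6; W→S at t=10 → φ=14
RL: stance ticks = 6; W→S at t=18 → φ=6
RR: stance ticks = 6; W→S at t=19 → φ=5


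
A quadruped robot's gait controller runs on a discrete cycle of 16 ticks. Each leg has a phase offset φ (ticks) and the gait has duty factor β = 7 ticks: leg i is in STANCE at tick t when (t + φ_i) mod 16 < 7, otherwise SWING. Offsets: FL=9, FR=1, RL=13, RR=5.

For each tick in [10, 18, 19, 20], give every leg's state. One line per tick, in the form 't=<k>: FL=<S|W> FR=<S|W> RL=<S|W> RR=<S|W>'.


t=10: phase=(3,11,7,15) vs β=7 → FL=S FR=W RL=W RR=W
t=18: phase=(11,3,15,7) vs β=7 → FL=W FR=S RL=W RR=W
t=19: phase=(12,4,0,8) vs β=7 → FL=W FR=S RL=S RR=W
t=20: phase=(13,5,1,9) vs β=7 → FL=W FR=S RL=S RR=W

t=10: FL=S FR=W RL=W RR=W
t=18: FL=W FR=S RL=W RR=W
t=19: FL=W FR=S RL=S RR=W
t=20: FL=W FR=S RL=S RR=W


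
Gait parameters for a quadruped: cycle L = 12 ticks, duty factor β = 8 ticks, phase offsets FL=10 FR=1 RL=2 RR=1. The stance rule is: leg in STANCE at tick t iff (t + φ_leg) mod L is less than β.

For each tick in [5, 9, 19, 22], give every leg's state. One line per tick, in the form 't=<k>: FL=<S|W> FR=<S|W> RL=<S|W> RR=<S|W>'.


t=5: FL=S FR=S RL=S RR=S
t=9: FL=S FR=W RL=W RR=W
t=19: FL=S FR=W RL=W RR=W
t=22: FL=W FR=W RL=S RR=W

t=5: phase=(3,6,7,6) vs β=8 → FL=S FR=S RL=S RR=S
t=9: phase=(7,10,11,10) vs β=8 → FL=S FR=W RL=W RR=W
t=19: phase=(5,8,9,8) vs β=8 → FL=S FR=W RL=W RR=W
t=22: phase=(8,11,0,11) vs β=8 → FL=W FR=W RL=S RR=W
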